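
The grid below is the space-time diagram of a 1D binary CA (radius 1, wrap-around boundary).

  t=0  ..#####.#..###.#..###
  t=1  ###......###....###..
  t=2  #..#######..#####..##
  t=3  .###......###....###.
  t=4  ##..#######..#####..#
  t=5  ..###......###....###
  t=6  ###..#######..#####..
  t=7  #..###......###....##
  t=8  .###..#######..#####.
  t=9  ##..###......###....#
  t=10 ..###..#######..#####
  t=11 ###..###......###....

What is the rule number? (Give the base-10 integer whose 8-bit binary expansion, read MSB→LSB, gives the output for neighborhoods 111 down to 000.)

  nb ###: next=.  (t=0,i=3, bit7=0)
  nb ##.: next=.  (t=0,i=6, bit6=0)
  nb #.#: next=.  (t=0,i=7, bit5=0)
  nb #..: next=#  (t=0,i=0, bit4=1)
  nb .##: next=#  (t=0,i=2, bit3=1)
  nb .#.: next=.  (t=0,i=8, bit2=0)
  nb ..#: next=#  (t=0,i=1, bit1=1)
  nb ...: next=#  (t=1,i=4, bit0=1)
  bits 00011011 = 27

27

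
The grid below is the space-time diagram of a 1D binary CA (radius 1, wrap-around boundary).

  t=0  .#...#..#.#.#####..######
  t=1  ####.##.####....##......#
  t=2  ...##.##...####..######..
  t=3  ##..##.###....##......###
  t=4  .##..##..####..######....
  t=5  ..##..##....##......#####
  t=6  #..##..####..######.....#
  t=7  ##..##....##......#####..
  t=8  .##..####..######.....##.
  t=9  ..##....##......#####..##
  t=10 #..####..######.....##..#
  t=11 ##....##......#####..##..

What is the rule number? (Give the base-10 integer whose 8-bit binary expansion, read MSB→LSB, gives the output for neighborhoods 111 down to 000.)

  nb ###: next=.  (t=0,i=13, bit7=0)
  nb ##.: next=#  (t=0,i=16, bit6=1)
  nb #.#: next=#  (t=0,i=0, bit5=1)
  nb #..: next=#  (t=0,i=2, bit4=1)
  nb .##: next=.  (t=0,i=12, bit3=0)
  nb .#.: next=#  (t=0,i=1, bit2=1)
  nb ..#: next=.  (t=0,i=4, bit1=0)
  nb ...: next=#  (t=0,i=3, bit0=1)
  bits 01110101 = 117

117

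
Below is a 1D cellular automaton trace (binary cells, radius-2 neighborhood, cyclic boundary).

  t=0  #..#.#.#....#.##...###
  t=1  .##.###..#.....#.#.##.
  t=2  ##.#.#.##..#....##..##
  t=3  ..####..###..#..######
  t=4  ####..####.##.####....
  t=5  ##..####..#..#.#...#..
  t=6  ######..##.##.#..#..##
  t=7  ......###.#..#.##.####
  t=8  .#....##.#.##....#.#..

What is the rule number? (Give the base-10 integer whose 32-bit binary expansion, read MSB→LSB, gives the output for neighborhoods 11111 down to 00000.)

238016192

  nb #####: next=.  (t=3,i=18, bit31=0)
  nb ####.: next=.  (t=0,i=21, bit30=0)
  nb ###.#: next=.  (t=2,i=1, bit29=0)
  nb ###..: next=.  (t=0,i=0, bit28=0)
  nb ##.##: next=#  (t=1,i=3, bit27=1)
  nb ##.#.: next=#  (t=2,i=2, bit26=1)
  nb ##..#: next=#  (t=0,i=1, bit25=1)
  nb ##...: next=.  (t=0,i=16, bit24=0)
  nb #.###: next=.  (t=1,i=4, bit23=0)
  nb #.##.: next=.  (t=0,i=14, bit22=0)
  nb #.#.#: next=#  (t=0,i=5, bit21=1)
  nb #.#..: next=.  (t=0,i=7, bit20=0)
  nb #..##: next=#  (t=1,i=0, bit19=1)
  nb #..#.: next=#  (t=0,i=2, bit18=1)
  nb #...#: next=#  (t=0,i=17, bit17=1)
  nb #....: next=#  (t=0,i=9, bit16=1)
  nb .####: next=#  (t=0,i=20, bit15=1)
  nb .###.: next=#  (t=1,i=5, bit14=1)
  nb .##.#: next=.  (t=1,i=2, bit13=0)
  nb .##..: next=#  (t=0,i=15, bit12=1)
  nb .#.##: next=.  (t=0,i=13, bit11=0)
  nb .#.#.: next=#  (t=0,i=4, bit10=1)
  nb .#..#: next=#  (t=3,i=14, bit9=1)
  nb .#...: next=.  (t=0,i=8, bit8=0)
  nb ..###: next=#  (t=0,i=19, bit7=1)
  nb ..##.: next=#  (t=1,i=1, bit6=1)
  nb ..#.#: next=.  (t=0,i=3, bit5=0)
  nb ..#..: next=.  (t=1,i=9, bit4=0)
  nb ...##: next=.  (t=0,i=18, bit3=0)
  nb ...#.: next=.  (t=0,i=11, bit2=0)
  nb ....#: next=.  (t=0,i=10, bit1=0)
  nb .....: next=.  (t=1,i=12, bit0=0)
  bits 00001110001011111101011011000000 = 238016192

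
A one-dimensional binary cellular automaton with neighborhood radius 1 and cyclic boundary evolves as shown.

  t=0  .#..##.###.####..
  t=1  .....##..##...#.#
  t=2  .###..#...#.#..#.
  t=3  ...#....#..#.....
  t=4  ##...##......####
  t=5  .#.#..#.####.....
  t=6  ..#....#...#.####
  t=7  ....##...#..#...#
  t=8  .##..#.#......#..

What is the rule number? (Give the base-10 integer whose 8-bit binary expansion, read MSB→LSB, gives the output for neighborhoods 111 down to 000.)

  ###|.  b7=0 t=0,i=8
  ##.|#  b6=1 t=0,i=5
  #.#|#  b5=1 t=0,i=6
  #..|.  b4=0 t=0,i=2
  .##|.  b3=0 t=0,i=4
  .#.|.  b2=0 t=0,i=1
  ..#|.  b1=0 t=0,i=0
  ...|#  b0=1 t=0,i=16
  bits 01100001 = 97

97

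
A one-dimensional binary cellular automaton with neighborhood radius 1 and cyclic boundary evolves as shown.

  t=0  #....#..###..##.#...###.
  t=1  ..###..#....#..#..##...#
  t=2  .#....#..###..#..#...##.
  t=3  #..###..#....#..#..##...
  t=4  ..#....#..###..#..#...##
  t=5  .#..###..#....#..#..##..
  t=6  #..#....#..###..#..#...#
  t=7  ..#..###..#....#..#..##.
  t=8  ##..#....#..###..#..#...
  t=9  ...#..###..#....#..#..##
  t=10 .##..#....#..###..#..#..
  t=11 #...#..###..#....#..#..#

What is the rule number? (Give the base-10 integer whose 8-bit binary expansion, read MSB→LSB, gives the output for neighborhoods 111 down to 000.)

35

  [7] ### => .  t=0,i=9
  [6] ##. => .  t=0,i=10
  [5] #.# => #  t=0,i=15
  [4] #.. => .  t=0,i=1
  [3] .## => .  t=0,i=8
  [2] .#. => .  t=0,i=0
  [1] ..# => #  t=0,i=4
  [0] ... => #  t=0,i=2
  bits 00100011 = 35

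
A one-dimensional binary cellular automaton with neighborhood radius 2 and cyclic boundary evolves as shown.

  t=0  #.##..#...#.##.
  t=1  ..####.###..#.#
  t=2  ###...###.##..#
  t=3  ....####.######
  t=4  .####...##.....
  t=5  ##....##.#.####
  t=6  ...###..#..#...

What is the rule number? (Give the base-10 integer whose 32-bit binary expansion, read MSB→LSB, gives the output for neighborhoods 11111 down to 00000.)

  [31] ##### => .  t=3,i=11
  [30] ####. => .  t=1,i=4
  [29] ###.# => .  t=1,i=5
  [28] ###.. => .  t=1,i=9
  [27] ##.## => #  t=1,i=6
  [26] ##.#. => #  t=0,i=14
  [25] ##..# => #  t=0,i=4
  [24] ##... => .  t=2,i=3
  [23] #.### => #  t=1,i=7
  [22] #.##. => #  t=0,i=2
  [21] #.#.# => .  t=0,i=0
  [20] #.#.. => #  t=1,i=14
  [19] #..## => #  t=1,i=1
  [18] #..#. => #  t=0,i=5
  [17] #...# => #  t=0,i=8
  [16] #.... => #  t=3,i=1
  [15] .#### => .  t=1,i=3
  [14] .###. => #  t=1,i=8
  [13] .##.# => .  t=0,i=13
  [12] .##.. => #  t=0,i=3
  [11] .#.## => .  t=0,i=1
  [10] .#.#. => .  t=1,i=13
  [9] .#..# => #  t=1,i=0
  [8] .#... => #  t=0,i=7
  [7] ..### => #  t=1,i=2
  [6] ..##. => .  t=4,i=8
  [5] ..#.# => .  t=0,i=10
  [4] ..#.. => .  t=0,i=6
  [3] ...## => #  t=2,i=5
  [2] ...#. => #  t=0,i=9
  [1] ....# => #  t=3,i=2
  [0] ..... => #  t=4,i=12
  bits 00001110110111110101001110001111 = 249516943

249516943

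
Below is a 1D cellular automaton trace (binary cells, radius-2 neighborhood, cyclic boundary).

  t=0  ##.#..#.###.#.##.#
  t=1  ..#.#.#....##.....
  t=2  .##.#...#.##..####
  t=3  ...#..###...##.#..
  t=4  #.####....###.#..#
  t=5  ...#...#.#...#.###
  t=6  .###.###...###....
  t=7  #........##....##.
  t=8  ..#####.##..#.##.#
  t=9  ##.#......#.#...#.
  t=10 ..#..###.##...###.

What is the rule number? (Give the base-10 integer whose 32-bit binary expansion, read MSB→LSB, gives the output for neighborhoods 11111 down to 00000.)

  #####|.  b31=0 t=8,i=4
  ####.|.  b30=0 t=2,i=16
  ###.#|.  b29=0 t=0,i=1
  ###..|.  b28=0 t=3,i=8
  ##.##|.  b27=0 t=0,i=16
  ##.#.|#  b26=1 t=0,i=2
  ##..#|#  b25=1 t=2,i=12
  ##...|.  b24=0 t=1,i=13
  #.###|.  b23=0 t=0,i=8
  #.##.|.  b22=0 t=0,i=14
  #.#.#|#  b21=1 t=0,i=12
  #.#..|.  b20=0 t=0,i=3
  #..##|#  b19=1 t=2,i=13
  #..#.|.  b18=0 t=0,i=5
  #...#|#  b17=1 t=2,i=6
  #....|#  b16=1 t=1,i=8
  .####|#  b15=1 t=2,i=15
  .###.|.  b14=0 t=0,i=0
  .##.#|.  b13=0 t=0,i=15
  .##..|.  b12=0 t=1,i=12
  .#.##|.  b11=0 t=0,i=7
  .#.#.|.  b10=0 t=1,i=3
  .#..#|#  b9=1 t=0,i=4
  .#...|.  b8=0 t=1,i=7
  ..###|.  b7=0 t=2,i=14
  ..##.|#  b6=1 t=1,i=11
  ..#.#|#  b5=1 t=0,i=6
  ..#..|#  b4=1 t=3,i=3
  ...##|#  b3=1 t=1,i=10
  ...#.|#  b2=1 t=1,i=1
  ....#|.  b1=0 t=1,i=0
  .....|#  b0=1 t=1,i=15
  bits 00000110001010111000001001111101 = 103514749

103514749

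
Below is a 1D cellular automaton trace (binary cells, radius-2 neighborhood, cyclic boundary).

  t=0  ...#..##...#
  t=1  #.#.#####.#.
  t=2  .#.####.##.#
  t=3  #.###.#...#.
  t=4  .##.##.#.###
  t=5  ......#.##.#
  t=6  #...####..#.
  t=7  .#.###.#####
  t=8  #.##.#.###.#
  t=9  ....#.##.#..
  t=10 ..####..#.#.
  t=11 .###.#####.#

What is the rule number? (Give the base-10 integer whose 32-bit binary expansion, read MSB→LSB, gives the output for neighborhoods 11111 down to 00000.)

  [31] ##### => #  t=1,i=6
  [30] ####. => .  t=1,i=7
  [29] ###.# => #  t=1,i=8
  [28] ###.. => #  t=6,i=7
  [27] ##.## => .  t=2,i=7
  [26] ##.#. => #  t=1,i=9
  [25] ##..# => #  t=6,i=8
  [24] ##... => #  t=0,i=8
  [23] #.### => #  t=1,i=4
  [22] #.##. => .  t=2,i=8
  [21] #.#.# => .  t=1,i=0
  [20] #.#.. => .  t=3,i=6
  [19] #..## => #  t=0,i=5
  [18] #..#. => #  t=6,i=9
  [17] #...# => .  t=0,i=1
  [16] #.... => .  t=5,i=1
  [15] .#### => #  t=1,i=5
  [14] .###. => .  t=3,i=3
  [13] .##.# => .  t=2,i=9
  [12] .##.. => #  t=0,i=7
  [11] .#.## => #  t=1,i=3
  [10] .#.#. => #  t=1,i=1
  [9] .#..# => #  t=0,i=4
  [8] .#... => #  t=0,i=0
  [7] ..### => #  t=6,i=4
  [6] ..##. => #  t=0,i=6
  [5] ..#.# => #  t=3,i=10
  [4] ..#.. => .  t=0,i=3
  [3] ...## => #  t=6,i=3
  [2] ...#. => #  t=0,i=2
  [1] ....# => #  t=5,i=4
  [0] ..... => .  t=5,i=2
  bits 10110111100011001001111111101110 = 3079446510

3079446510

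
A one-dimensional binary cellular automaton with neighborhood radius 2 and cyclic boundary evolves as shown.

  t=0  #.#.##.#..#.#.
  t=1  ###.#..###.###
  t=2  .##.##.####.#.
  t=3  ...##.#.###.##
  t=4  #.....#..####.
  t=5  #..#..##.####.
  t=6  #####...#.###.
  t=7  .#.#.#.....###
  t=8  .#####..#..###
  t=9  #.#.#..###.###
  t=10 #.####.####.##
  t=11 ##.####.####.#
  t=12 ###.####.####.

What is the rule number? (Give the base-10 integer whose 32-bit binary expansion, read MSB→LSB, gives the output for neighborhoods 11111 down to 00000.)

  nb #####: next=.  (t=1,i=0, bit31=0)
  nb ####.: next=#  (t=1,i=1, bit30=1)
  nb ###.#: next=#  (t=1,i=2, bit29=1)
  nb ###..: next=.  (t=6,i=4, bit28=0)
  nb ##.##: next=#  (t=1,i=10, bit27=1)
  nb ##.#.: next=.  (t=0,i=6, bit26=0)
  nb ##..#: next=.  (t=8,i=6, bit25=0)
  nb ##...: next=#  (t=3,i=0, bit24=1)
  nb #.###: next=.  (t=1,i=11, bit23=0)
  nb #.##.: next=#  (t=0,i=4, bit22=1)
  nb #.#.#: next=#  (t=0,i=0, bit21=1)
  nb #.#..: next=#  (t=0,i=7, bit20=1)
  nb #..##: next=.  (t=1,i=6, bit19=0)
  nb #..#.: next=#  (t=0,i=9, bit18=1)
  nb #...#: next=.  (t=3,i=1, bit17=0)
  nb #....: next=.  (t=4,i=2, bit16=0)
  nb .####: next=#  (t=1,i=12, bit15=1)
  nb .###.: next=#  (t=1,i=8, bit14=1)
  nb .##.#: next=.  (t=0,i=5, bit13=0)
  nb .##..: next=.  (t=3,i=13, bit12=0)
  nb .#.##: next=.  (t=0,i=3, bit11=0)
  nb .#.#.: next=#  (t=0,i=1, bit10=1)
  nb .#..#: next=#  (t=0,i=8, bit9=1)
  nb .#...: next=.  (t=4,i=1, bit8=0)
  nb ..###: next=#  (t=1,i=7, bit7=1)
  nb ..##.: next=.  (t=2,i=1, bit6=0)
  nb ..#.#: next=.  (t=0,i=10, bit5=0)
  nb ..#..: next=#  (t=4,i=6, bit4=1)
  nb ...##: next=.  (t=3,i=2, bit3=0)
  nb ...#.: next=.  (t=4,i=5, bit2=0)
  nb ....#: next=.  (t=4,i=4, bit1=0)
  nb .....: next=#  (t=4,i=3, bit0=1)
  bits 01101001011101001100011010010001 = 1769260689

1769260689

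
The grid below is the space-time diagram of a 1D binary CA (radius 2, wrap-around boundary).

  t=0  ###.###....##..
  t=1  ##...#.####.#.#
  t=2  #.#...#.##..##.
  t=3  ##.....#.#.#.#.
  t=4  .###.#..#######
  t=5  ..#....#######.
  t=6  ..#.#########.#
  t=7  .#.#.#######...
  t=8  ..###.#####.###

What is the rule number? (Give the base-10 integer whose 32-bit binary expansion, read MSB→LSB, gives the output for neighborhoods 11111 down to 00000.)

  nb #####: next=#  (t=4,i=10, bit31=1)
  nb ####.: next=#  (t=1,i=9, bit30=1)
  nb ###.#: next=.  (t=0,i=2, bit29=0)
  nb ###..: next=.  (t=0,i=6, bit28=0)
  nb ##.##: next=.  (t=0,i=3, bit27=0)
  nb ##.#.: next=.  (t=1,i=11, bit26=0)
  nb ##..#: next=.  (t=0,i=13, bit25=0)
  nb ##...: next=#  (t=0,i=7, bit24=1)
  nb #.###: next=.  (t=0,i=4, bit23=0)
  nb #.##.: next=.  (t=2,i=8, bit22=0)
  nb #.#.#: next=#  (t=1,i=12, bit21=1)
  nb #.#..: next=.  (t=2,i=2, bit20=0)
  nb #..##: next=#  (t=0,i=14, bit19=1)
  nb #..#.: next=#  (t=6,i=1, bit18=1)
  nb #...#: next=.  (t=1,i=3, bit17=0)
  nb #....: next=#  (t=0,i=8, bit16=1)
  nb .####: next=#  (t=1,i=8, bit15=1)
  nb .###.: next=#  (t=0,i=1, bit14=1)
  nb .##.#: next=#  (t=2,i=13, bit13=1)
  nb .##..: next=#  (t=0,i=12, bit12=1)
  nb .#.##: next=#  (t=1,i=6, bit11=1)
  nb .#.#.: next=#  (t=2,i=1, bit10=1)
  nb .#..#: next=.  (t=4,i=6, bit9=0)
  nb .#...: next=.  (t=2,i=3, bit8=0)
  nb ..###: next=#  (t=0,i=0, bit7=1)
  nb ..##.: next=.  (t=0,i=11, bit6=0)
  nb ..#.#: next=.  (t=1,i=5, bit5=0)
  nb ..#..: next=#  (t=5,i=2, bit4=1)
  nb ...##: next=#  (t=0,i=10, bit3=1)
  nb ...#.: next=.  (t=1,i=4, bit2=0)
  nb ....#: next=#  (t=0,i=9, bit1=1)
  nb .....: next=.  (t=3,i=4, bit0=0)
  bits 11000001001011011111110010011010 = 3241016474

3241016474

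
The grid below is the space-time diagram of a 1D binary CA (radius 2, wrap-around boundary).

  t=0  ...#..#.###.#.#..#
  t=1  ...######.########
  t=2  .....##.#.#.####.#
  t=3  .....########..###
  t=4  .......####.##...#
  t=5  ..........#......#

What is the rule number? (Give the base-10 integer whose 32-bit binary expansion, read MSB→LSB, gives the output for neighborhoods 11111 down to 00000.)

  #####|#  b31=1 t=1,i=5
  ####.|.  b30=0 t=1,i=7
  ###.#|#  b29=1 t=0,i=10
  ###..|#  b28=1 t=1,i=17
  ##.##|.  b27=0 t=1,i=9
  ##.#.|#  b26=1 t=0,i=11
  ##..#|#  b25=1 t=3,i=13
  ##...|.  b24=0 t=1,i=0
  #.###|#  b23=1 t=0,i=8
  #.##.|.  b22=0 t=4,i=12
  #.#.#|#  b21=1 t=0,i=12
  #.#..|#  b20=1 t=0,i=14
  #..##|.  b19=0 t=3,i=14
  #..#.|#  b18=1 t=0,i=5
  #...#|.  b17=0 t=0,i=1
  #....|.  b16=0 t=2,i=1
  .####|.  b15=0 t=1,i=4
  .###.|.  b14=0 t=0,i=9
  .##.#|#  b13=1 t=2,i=6
  .##..|.  b12=0 t=4,i=13
  .#.##|#  b11=1 t=0,i=7
  .#.#.|#  b10=1 t=0,i=13
  .#..#|#  b9=1 t=0,i=4
  .#...|.  b8=0 t=0,i=0
  ..###|.  b7=0 t=1,i=3
  ..##.|#  b6=1 t=2,i=5
  ..#.#|#  b5=1 t=0,i=6
  ..#..|#  b4=1 t=0,i=3
  ...##|.  b3=0 t=1,i=2
  ...#.|.  b2=0 t=0,i=2
  ....#|.  b1=0 t=2,i=3
  .....|.  b0=0 t=2,i=2
  bits 10110110101101000010111001110000 = 3065261680

3065261680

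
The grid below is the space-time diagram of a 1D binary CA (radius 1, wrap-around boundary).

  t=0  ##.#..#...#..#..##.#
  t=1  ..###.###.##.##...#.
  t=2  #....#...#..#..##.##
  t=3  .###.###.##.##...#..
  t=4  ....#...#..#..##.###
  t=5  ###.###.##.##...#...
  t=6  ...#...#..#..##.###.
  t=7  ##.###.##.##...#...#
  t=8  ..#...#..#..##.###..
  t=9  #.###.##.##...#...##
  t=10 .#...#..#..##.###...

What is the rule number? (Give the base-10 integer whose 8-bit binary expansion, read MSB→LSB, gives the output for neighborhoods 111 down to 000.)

  nb ###: next=.  (t=0,i=0, bit7=0)
  nb ##.: next=.  (t=0,i=1, bit6=0)
  nb #.#: next=#  (t=0,i=2, bit5=1)
  nb #..: next=#  (t=0,i=4, bit4=1)
  nb .##: next=.  (t=0,i=16, bit3=0)
  nb .#.: next=#  (t=0,i=3, bit2=1)
  nb ..#: next=.  (t=0,i=5, bit1=0)
  nb ...: next=#  (t=0,i=8, bit0=1)
  bits 00110101 = 53

53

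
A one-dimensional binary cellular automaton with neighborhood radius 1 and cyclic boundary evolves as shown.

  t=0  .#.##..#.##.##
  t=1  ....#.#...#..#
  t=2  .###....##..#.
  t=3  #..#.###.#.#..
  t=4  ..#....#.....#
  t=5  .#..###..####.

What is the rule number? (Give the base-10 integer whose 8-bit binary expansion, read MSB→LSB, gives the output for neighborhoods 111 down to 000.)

67

  ###|.  b7=0 t=2,i=2
  ##.|#  b6=1 t=0,i=4
  #.#|.  b5=0 t=0,i=0
  #..|.  b4=0 t=0,i=5
  .##|.  b3=0 t=0,i=3
  .#.|.  b2=0 t=0,i=1
  ..#|#  b1=1 t=0,i=6
  ...|#  b0=1 t=1,i=1
  bits 01000011 = 67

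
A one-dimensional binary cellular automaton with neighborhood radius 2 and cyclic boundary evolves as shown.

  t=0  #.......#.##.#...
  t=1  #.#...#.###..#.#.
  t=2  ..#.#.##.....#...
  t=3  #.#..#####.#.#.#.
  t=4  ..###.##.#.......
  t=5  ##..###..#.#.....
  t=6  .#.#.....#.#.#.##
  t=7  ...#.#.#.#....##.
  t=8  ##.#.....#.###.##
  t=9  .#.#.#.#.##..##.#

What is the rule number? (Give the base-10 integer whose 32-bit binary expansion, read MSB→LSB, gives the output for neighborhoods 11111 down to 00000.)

2841352762

  [31] ##### => #  t=3,i=7
  [30] ####. => .  t=3,i=8
  [29] ###.# => #  t=3,i=9
  [28] ###.. => .  t=1,i=10
  [27] ##.## => #  t=4,i=5
  [26] ##.#. => .  t=0,i=12
  [25] ##..# => .  t=1,i=11
  [24] ##... => #  t=2,i=8
  [23] #.### => .  t=1,i=8
  [22] #.##. => #  t=0,i=10
  [21] #.#.# => .  t=1,i=0
  [20] #.#.. => #  t=0,i=13
  [19] #..## => #  t=3,i=4
  [18] #..#. => .  t=1,i=12
  [17] #...# => #  t=0,i=15
  [16] #.... => #  t=0,i=2
  [15] .#### => #  t=3,i=6
  [14] .###. => .  t=1,i=9
  [13] .##.# => .  t=0,i=11
  [12] .##.. => #  t=2,i=7
  [11] .#.## => #  t=0,i=9
  [10] .#.#. => .  t=1,i=1
  [9] .#..# => #  t=3,i=3
  [8] .#... => .  t=0,i=1
  [7] ..### => .  t=3,i=5
  [6] ..##. => .  t=5,i=0
  [5] ..#.# => #  t=0,i=8
  [4] ..#.. => #  t=0,i=0
  [3] ...## => #  t=4,i=1
  [2] ...#. => .  t=0,i=7
  [1] ....# => #  t=0,i=6
  [0] ..... => .  t=0,i=3
  bits 10101001010110111001101000111010 = 2841352762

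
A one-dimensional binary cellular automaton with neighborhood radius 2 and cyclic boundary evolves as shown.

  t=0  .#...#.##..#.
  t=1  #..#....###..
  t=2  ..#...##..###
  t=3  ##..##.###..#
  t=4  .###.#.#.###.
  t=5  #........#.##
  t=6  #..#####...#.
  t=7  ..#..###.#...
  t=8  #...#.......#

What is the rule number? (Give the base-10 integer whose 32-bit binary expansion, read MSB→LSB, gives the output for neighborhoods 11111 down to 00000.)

  [31] ##### => #  t=6,i=5
  [30] ####. => #  t=6,i=6
  [29] ###.# => .  t=4,i=3
  [28] ###.. => #  t=1,i=10
  [27] ##.## => .  t=3,i=6
  [26] ##.#. => .  t=4,i=4
  [25] ##..# => #  t=0,i=9
  [24] ##... => .  t=5,i=1
  [23] #.### => #  t=3,i=7
  [22] #.##. => .  t=0,i=7
  [21] #.#.# => .  t=4,i=5
  [20] #.#.. => .  t=6,i=0
  [19] #..## => #  t=2,i=9
  [18] #..#. => #  t=0,i=0
  [17] #...# => #  t=0,i=3
  [16] #.... => .  t=1,i=5
  [15] .#### => .  t=6,i=4
  [14] .###. => .  t=1,i=9
  [13] .##.# => #  t=3,i=5
  [12] .##.. => #  t=0,i=8
  [11] .#.## => .  t=0,i=6
  [10] .#.#. => .  t=4,i=6
  [9] .#..# => .  t=0,i=12
  [8] .#... => .  t=0,i=2
  [7] ..### => .  t=1,i=8
  [6] ..##. => .  t=2,i=6
  [5] ..#.# => .  t=0,i=5
  [4] ..#.. => .  t=0,i=1
  [3] ...## => #  t=1,i=7
  [2] ...#. => .  t=0,i=4
  [1] ....# => #  t=1,i=6
  [0] ..... => #  t=5,i=3
  bits 11010010100011100011000000001011 = 3532533771

3532533771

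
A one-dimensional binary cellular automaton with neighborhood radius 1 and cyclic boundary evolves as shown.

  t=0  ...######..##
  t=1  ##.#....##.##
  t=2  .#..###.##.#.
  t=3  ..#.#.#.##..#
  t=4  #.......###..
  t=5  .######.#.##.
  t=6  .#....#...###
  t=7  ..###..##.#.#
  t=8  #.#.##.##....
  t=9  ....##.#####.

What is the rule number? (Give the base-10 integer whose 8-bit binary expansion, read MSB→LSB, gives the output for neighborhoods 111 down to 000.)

  [7] ### => .  t=0,i=4
  [6] ##. => #  t=0,i=8
  [5] #.# => .  t=1,i=2
  [4] #.. => #  t=0,i=0
  [3] .## => #  t=0,i=3
  [2] .#. => .  t=1,i=3
  [1] ..# => .  t=0,i=2
  [0] ... => #  t=0,i=1
  bits 01011001 = 89

89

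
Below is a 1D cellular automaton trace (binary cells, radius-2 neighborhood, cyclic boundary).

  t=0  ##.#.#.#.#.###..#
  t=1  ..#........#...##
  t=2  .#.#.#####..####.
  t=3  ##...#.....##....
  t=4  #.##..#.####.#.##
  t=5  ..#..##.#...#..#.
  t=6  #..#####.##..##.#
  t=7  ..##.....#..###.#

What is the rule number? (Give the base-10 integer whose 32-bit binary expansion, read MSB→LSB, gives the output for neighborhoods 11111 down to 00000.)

  #####|.  b31=0 t=2,i=7
  ####.|.  b30=0 t=2,i=8
  ###.#|.  b29=0 t=0,i=1
  ###..|.  b28=0 t=0,i=13
  ##.##|.  b27=0 t=4,i=1
  ##.#.|#  b26=1 t=0,i=2
  ##..#|.  b25=0 t=0,i=14
  ##...|#  b24=1 t=3,i=2
  #.###|#  b23=1 t=0,i=11
  #.##.|#  b22=1 t=4,i=2
  #.#.#|.  b21=0 t=0,i=3
  #.#..|.  b20=0 t=5,i=8
  #..##|#  b19=1 t=0,i=15
  #..#.|#  b18=1 t=1,i=1
  #...#|#  b17=1 t=1,i=13
  #....|.  b16=0 t=1,i=4
  .####|.  b15=0 t=2,i=6
  .###.|.  b14=0 t=0,i=0
  .##.#|#  b13=1 t=5,i=6
  .##..|.  b12=0 t=1,i=16
  .#.##|.  b11=0 t=0,i=10
  .#.#.|.  b10=0 t=0,i=4
  .#..#|#  b9=1 t=5,i=3
  .#...|#  b8=1 t=1,i=3
  ..###|#  b7=1 t=0,i=16
  ..##.|#  b6=1 t=1,i=15
  ..#.#|#  b5=1 t=2,i=1
  ..#..|.  b4=0 t=1,i=2
  ...##|#  b3=1 t=1,i=14
  ...#.|.  b2=0 t=1,i=10
  ....#|#  b1=1 t=1,i=9
  .....|#  b0=1 t=1,i=5
  bits 00000101110011100010001111101011 = 97395691

97395691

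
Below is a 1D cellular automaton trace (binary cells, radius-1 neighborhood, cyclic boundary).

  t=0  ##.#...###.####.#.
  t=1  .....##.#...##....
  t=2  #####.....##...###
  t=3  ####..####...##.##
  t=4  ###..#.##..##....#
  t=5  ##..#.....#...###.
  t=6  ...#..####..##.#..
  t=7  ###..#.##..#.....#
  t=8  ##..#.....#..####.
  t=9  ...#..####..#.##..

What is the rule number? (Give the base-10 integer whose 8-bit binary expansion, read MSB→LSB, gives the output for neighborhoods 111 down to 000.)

  ###|#  b7=1 t=0,i=8
  ##.|.  b6=0 t=0,i=1
  #.#|.  b5=0 t=0,i=2
  #..|.  b4=0 t=0,i=4
  .##|.  b3=0 t=0,i=0
  .#.|.  b2=0 t=0,i=3
  ..#|#  b1=1 t=0,i=6
  ...|#  b0=1 t=0,i=5
  bits 10000011 = 131

131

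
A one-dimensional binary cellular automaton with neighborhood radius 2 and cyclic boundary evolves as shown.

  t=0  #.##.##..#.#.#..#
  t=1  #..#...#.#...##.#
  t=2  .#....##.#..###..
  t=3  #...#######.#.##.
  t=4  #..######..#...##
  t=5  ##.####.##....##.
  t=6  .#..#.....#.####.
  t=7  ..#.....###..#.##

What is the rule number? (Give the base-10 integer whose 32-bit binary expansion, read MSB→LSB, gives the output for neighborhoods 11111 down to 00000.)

2534449902

  #####|#  b31=1 t=3,i=6
  ####.|.  b30=0 t=3,i=9
  ###.#|.  b29=0 t=3,i=10
  ###..|#  b28=1 t=2,i=14
  ##.##|.  b27=0 t=0,i=1
  ##.#.|#  b26=1 t=2,i=8
  ##..#|#  b25=1 t=0,i=7
  ##...|#  b24=1 t=2,i=15
  #.###|.  b23=0 t=5,i=3
  #.##.|.  b22=0 t=0,i=2
  #.#.#|.  b21=0 t=0,i=11
  #.#..|#  b20=1 t=0,i=13
  #..##|.  b19=0 t=0,i=15
  #..#.|.  b18=0 t=0,i=8
  #...#|.  b17=0 t=1,i=5
  #....|.  b16=0 t=2,i=3
  .####|#  b15=1 t=3,i=5
  .###.|.  b14=0 t=2,i=13
  .##.#|#  b13=1 t=0,i=0
  .##..|.  b12=0 t=0,i=6
  .#.##|.  b11=0 t=3,i=13
  .#.#.|.  b10=0 t=0,i=10
  .#..#|#  b9=1 t=0,i=14
  .#...|.  b8=0 t=1,i=4
  ..###|#  b7=1 t=2,i=12
  ..##.|#  b6=1 t=0,i=16
  ..#.#|#  b5=1 t=0,i=9
  ..#..|.  b4=0 t=1,i=3
  ...##|#  b3=1 t=1,i=12
  ...#.|#  b2=1 t=1,i=6
  ....#|#  b1=1 t=2,i=4
  .....|.  b0=0 t=6,i=7
  bits 10010111000100001010001011101110 = 2534449902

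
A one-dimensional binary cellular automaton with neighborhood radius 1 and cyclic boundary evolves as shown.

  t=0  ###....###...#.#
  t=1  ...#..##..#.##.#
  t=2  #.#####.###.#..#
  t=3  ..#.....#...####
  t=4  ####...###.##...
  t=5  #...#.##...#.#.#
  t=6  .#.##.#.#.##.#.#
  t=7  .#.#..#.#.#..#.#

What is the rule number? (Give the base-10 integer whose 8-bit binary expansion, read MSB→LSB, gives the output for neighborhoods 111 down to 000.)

30

  [7] ### => .  t=0,i=0
  [6] ##. => .  t=0,i=2
  [5] #.# => .  t=0,i=14
  [4] #.. => #  t=0,i=3
  [3] .## => #  t=0,i=7
  [2] .#. => #  t=0,i=13
  [1] ..# => #  t=0,i=6
  [0] ... => .  t=0,i=4
  bits 00011110 = 30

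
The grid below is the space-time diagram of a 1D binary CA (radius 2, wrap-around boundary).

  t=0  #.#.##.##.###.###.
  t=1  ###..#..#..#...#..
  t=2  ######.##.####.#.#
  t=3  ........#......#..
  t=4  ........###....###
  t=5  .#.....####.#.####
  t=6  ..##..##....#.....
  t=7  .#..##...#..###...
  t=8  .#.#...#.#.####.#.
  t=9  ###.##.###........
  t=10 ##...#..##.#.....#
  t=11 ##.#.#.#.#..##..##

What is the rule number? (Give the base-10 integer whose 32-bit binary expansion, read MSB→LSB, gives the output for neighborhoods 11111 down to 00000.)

305096120

  nb #####: next=.  (t=2,i=1, bit31=0)
  nb ####.: next=.  (t=2,i=4, bit30=0)
  nb ###.#: next=.  (t=0,i=12, bit29=0)
  nb ###..: next=#  (t=1,i=2, bit28=1)
  nb ##.##: next=.  (t=0,i=6, bit27=0)
  nb ##.#.: next=.  (t=0,i=17, bit26=0)
  nb ##..#: next=#  (t=1,i=3, bit25=1)
  nb ##...: next=.  (t=4,i=0, bit24=0)
  nb #.###: next=.  (t=0,i=10, bit23=0)
  nb #.##.: next=.  (t=0,i=4, bit22=0)
  nb #.#.#: next=#  (t=0,i=0, bit21=1)
  nb #.#..: next=.  (t=5,i=1, bit20=0)
  nb #..##: next=#  (t=1,i=17, bit19=1)
  nb #..#.: next=#  (t=1,i=4, bit18=1)
  nb #...#: next=#  (t=1,i=13, bit17=1)
  nb #....: next=#  (t=3,i=10, bit16=1)
  nb .####: next=.  (t=2,i=0, bit15=0)
  nb .###.: next=#  (t=0,i=11, bit14=1)
  nb .##.#: next=#  (t=0,i=5, bit13=1)
  nb .##..: next=.  (t=6,i=3, bit12=0)
  nb .#.##: next=.  (t=0,i=3, bit11=0)
  nb .#.#.: next=#  (t=0,i=1, bit10=1)
  nb .#..#: next=.  (t=1,i=6, bit9=0)
  nb .#...: next=#  (t=1,i=12, bit8=1)
  nb ..###: next=#  (t=1,i=0, bit7=1)
  nb ..##.: next=.  (t=6,i=2, bit6=0)
  nb ..#.#: next=#  (t=8,i=1, bit5=1)
  nb ..#..: next=#  (t=1,i=5, bit4=1)
  nb ...##: next=#  (t=4,i=7, bit3=1)
  nb ...#.: next=.  (t=1,i=14, bit2=0)
  nb ....#: next=.  (t=3,i=6, bit1=0)
  nb .....: next=.  (t=3,i=0, bit0=0)
  bits 00010010001011110110010110111000 = 305096120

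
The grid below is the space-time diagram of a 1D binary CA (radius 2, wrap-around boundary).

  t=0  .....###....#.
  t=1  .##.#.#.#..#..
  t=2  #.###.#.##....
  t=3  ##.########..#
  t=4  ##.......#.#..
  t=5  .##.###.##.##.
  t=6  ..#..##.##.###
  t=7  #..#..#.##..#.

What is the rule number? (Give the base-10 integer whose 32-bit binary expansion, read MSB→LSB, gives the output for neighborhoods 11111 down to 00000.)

  nb #####: next=.  (t=3,i=5, bit31=0)
  nb ####.: next=#  (t=3,i=9, bit30=1)
  nb ###.#: next=#  (t=2,i=4, bit29=1)
  nb ###..: next=.  (t=0,i=7, bit28=0)
  nb ##.##: next=.  (t=3,i=2, bit27=0)
  nb ##.#.: next=#  (t=1,i=3, bit26=1)
  nb ##..#: next=#  (t=3,i=11, bit25=1)
  nb ##...: next=#  (t=0,i=8, bit24=1)
  nb #.###: next=.  (t=2,i=2, bit23=0)
  nb #.##.: next=#  (t=2,i=8, bit22=1)
  nb #.#.#: next=#  (t=1,i=4, bit21=1)
  nb #.#..: next=#  (t=1,i=8, bit20=1)
  nb #..##: next=.  (t=3,i=12, bit19=0)
  nb #..#.: next=.  (t=1,i=10, bit18=0)
  nb #...#: next=.  (t=1,i=13, bit17=0)
  nb #....: next=.  (t=0,i=0, bit16=0)
  nb .####: next=.  (t=3,i=4, bit15=0)
  nb .###.: next=#  (t=0,i=6, bit14=1)
  nb .##.#: next=#  (t=1,i=2, bit13=1)
  nb .##..: next=#  (t=2,i=9, bit12=1)
  nb .#.##: next=#  (t=2,i=1, bit11=1)
  nb .#.#.: next=.  (t=1,i=5, bit10=0)
  nb .#..#: next=#  (t=1,i=9, bit9=1)
  nb .#...: next=.  (t=0,i=13, bit8=0)
  nb ..###: next=.  (t=0,i=5, bit7=0)
  nb ..##.: next=.  (t=1,i=1, bit6=0)
  nb ..#.#: next=#  (t=2,i=0, bit5=1)
  nb ..#..: next=.  (t=0,i=12, bit4=0)
  nb ...##: next=#  (t=0,i=4, bit3=1)
  nb ...#.: next=#  (t=0,i=11, bit2=1)
  nb ....#: next=.  (t=0,i=3, bit1=0)
  nb .....: next=#  (t=0,i=1, bit0=1)
  bits 01100111011100000111101000101101 = 1735424557

1735424557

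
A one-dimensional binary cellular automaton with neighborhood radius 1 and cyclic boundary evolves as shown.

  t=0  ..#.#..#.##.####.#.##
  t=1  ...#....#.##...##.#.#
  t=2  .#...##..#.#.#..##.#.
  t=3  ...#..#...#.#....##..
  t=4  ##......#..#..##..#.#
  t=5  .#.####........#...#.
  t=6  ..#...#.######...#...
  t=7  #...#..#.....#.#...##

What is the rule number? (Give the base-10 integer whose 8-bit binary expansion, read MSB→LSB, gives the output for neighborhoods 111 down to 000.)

97

  [7] ### => .  t=0,i=13
  [6] ##. => #  t=0,i=10
  [5] #.# => #  t=0,i=3
  [4] #.. => .  t=0,i=0
  [3] .## => .  t=0,i=9
  [2] .#. => .  t=0,i=2
  [1] ..# => .  t=0,i=1
  [0] ... => #  t=1,i=1
  bits 01100001 = 97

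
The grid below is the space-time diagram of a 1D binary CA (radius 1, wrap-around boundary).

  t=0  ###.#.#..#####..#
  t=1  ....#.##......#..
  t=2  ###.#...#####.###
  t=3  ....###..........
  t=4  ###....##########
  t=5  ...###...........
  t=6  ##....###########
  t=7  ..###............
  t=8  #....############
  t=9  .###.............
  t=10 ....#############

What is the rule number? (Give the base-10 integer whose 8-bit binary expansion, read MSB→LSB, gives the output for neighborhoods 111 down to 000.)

21

  ###|.  b7=0 t=0,i=0
  ##.|.  b6=0 t=0,i=2
  #.#|.  b5=0 t=0,i=3
  #..|#  b4=1 t=0,i=7
  .##|.  b3=0 t=0,i=9
  .#.|#  b2=1 t=0,i=4
  ..#|.  b1=0 t=0,i=8
  ...|#  b0=1 t=1,i=0
  bits 00010101 = 21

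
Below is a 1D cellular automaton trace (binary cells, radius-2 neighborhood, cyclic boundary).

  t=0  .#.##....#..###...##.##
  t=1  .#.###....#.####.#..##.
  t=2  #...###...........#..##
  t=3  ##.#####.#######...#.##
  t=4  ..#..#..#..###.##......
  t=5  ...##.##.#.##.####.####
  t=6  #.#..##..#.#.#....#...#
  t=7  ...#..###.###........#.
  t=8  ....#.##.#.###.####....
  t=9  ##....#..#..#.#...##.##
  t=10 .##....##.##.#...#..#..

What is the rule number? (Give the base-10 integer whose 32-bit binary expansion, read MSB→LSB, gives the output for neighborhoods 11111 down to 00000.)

2607044233

  nb #####: next=#  (t=3,i=5, bit31=1)
  nb ####.: next=.  (t=1,i=14, bit30=0)
  nb ###.#: next=.  (t=1,i=15, bit29=0)
  nb ###..: next=#  (t=0,i=14, bit28=1)
  nb ##.##: next=#  (t=0,i=20, bit27=1)
  nb ##.#.: next=.  (t=0,i=0, bit26=0)
  nb ##..#: next=#  (t=1,i=22, bit25=1)
  nb ##...: next=#  (t=0,i=5, bit24=1)
  nb #.###: next=.  (t=1,i=3, bit23=0)
  nb #.##.: next=#  (t=0,i=3, bit22=1)
  nb #.#.#: next=#  (t=0,i=1, bit21=1)
  nb #.#..: next=.  (t=1,i=17, bit20=0)
  nb #..##: next=.  (t=0,i=11, bit19=0)
  nb #..#.: next=#  (t=1,i=0, bit18=1)
  nb #...#: next=.  (t=0,i=16, bit17=0)
  nb #....: next=.  (t=0,i=6, bit16=0)
  nb .####: next=.  (t=1,i=13, bit15=0)
  nb .###.: next=#  (t=0,i=13, bit14=1)
  nb .##.#: next=.  (t=0,i=19, bit13=0)
  nb .##..: next=#  (t=0,i=4, bit12=1)
  nb .#.##: next=.  (t=0,i=2, bit11=0)
  nb .#.#.: next=#  (t=6,i=10, bit10=1)
  nb .#..#: next=#  (t=0,i=10, bit9=1)
  nb .#...: next=.  (t=6,i=14, bit8=0)
  nb ..###: next=#  (t=0,i=12, bit7=1)
  nb ..##.: next=.  (t=0,i=18, bit6=0)
  nb ..#.#: next=.  (t=1,i=1, bit5=0)
  nb ..#..: next=.  (t=0,i=9, bit4=0)
  nb ...##: next=#  (t=0,i=17, bit3=1)
  nb ...#.: next=.  (t=0,i=8, bit2=0)
  nb ....#: next=.  (t=0,i=7, bit1=0)
  nb .....: next=#  (t=2,i=9, bit0=1)
  bits 10011011011001000101011010001001 = 2607044233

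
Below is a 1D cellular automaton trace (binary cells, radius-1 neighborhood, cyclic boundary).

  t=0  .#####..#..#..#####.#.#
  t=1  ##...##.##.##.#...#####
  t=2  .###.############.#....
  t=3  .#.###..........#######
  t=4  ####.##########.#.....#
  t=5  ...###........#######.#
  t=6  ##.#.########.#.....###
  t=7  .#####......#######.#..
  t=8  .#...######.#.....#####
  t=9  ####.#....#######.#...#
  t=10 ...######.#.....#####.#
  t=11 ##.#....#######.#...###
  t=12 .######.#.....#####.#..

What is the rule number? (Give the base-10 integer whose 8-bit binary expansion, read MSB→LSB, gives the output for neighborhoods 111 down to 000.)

125

  ### -> .   bit 7 = 0  t=0,i=2
  ##. -> #   bit 6 = 1  t=0,i=5
  #.# -> #   bit 5 = 1  t=0,i=0
  #.. -> #   bit 4 = 1  t=0,i=6
  .## -> #   bit 3 = 1  t=0,i=1
  .#. -> #   bit 2 = 1  t=0,i=8
  ..# -> .   bit 1 = 0  t=0,i=7
  ... -> #   bit 0 = 1  t=1,i=3
  bits 01111101 = 125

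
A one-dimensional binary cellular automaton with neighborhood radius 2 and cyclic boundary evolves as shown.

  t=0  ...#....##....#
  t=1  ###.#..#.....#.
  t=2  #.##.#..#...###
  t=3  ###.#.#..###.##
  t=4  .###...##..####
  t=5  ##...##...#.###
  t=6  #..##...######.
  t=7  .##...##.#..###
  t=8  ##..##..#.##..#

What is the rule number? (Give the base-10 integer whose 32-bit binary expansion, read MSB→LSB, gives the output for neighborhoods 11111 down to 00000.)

1825213228

  [31] ##### => .  t=3,i=0
  [30] ####. => #  t=2,i=14
  [29] ###.# => #  t=1,i=2
  [28] ###.. => .  t=4,i=3
  [27] ##.## => #  t=2,i=1
  [26] ##.#. => #  t=1,i=3
  [25] ##..# => .  t=4,i=9
  [24] ##... => .  t=0,i=10
  [23] #.### => #  t=1,i=0
  [22] #.##. => #  t=2,i=2
  [21] #.#.# => .  t=3,i=4
  [20] #.#.. => .  t=1,i=4
  [19] #..## => #  t=3,i=8
  [18] #..#. => .  t=1,i=6
  [17] #...# => #  t=0,i=1
  [16] #.... => .  t=0,i=5
  [15] .#### => #  t=2,i=13
  [14] .###. => .  t=1,i=1
  [13] .##.# => .  t=2,i=3
  [12] .##.. => .  t=0,i=9
  [11] .#.## => #  t=1,i=14
  [10] .#.#. => .  t=3,i=5
  [9] .#..# => #  t=1,i=5
  [8] .#... => #  t=0,i=0
  [7] ..### => .  t=2,i=12
  [6] ..##. => .  t=0,i=8
  [5] ..#.# => #  t=1,i=13
  [4] ..#.. => .  t=0,i=3
  [3] ...## => #  t=0,i=7
  [2] ...#. => #  t=0,i=2
  [1] ....# => .  t=0,i=6
  [0] ..... => .  t=1,i=10
  bits 01101100110010101000101100101100 = 1825213228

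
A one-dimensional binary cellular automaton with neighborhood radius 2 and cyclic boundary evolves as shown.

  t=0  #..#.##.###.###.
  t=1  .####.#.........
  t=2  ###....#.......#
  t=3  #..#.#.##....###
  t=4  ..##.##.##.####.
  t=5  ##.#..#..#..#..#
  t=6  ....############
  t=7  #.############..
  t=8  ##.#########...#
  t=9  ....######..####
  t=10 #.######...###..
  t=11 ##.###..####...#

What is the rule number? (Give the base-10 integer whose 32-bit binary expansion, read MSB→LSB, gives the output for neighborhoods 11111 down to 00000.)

  nb #####: next=#  (t=6,i=6, bit31=1)
  nb ####.: next=.  (t=1,i=3, bit30=0)
  nb ###.#: next=.  (t=0,i=10, bit29=0)
  nb ###..: next=.  (t=2,i=2, bit28=0)
  nb ##.##: next=.  (t=0,i=7, bit27=0)
  nb ##.#.: next=.  (t=0,i=15, bit26=0)
  nb ##..#: next=.  (t=3,i=1, bit25=0)
  nb ##...: next=#  (t=2,i=3, bit24=1)
  nb #.###: next=.  (t=0,i=8, bit23=0)
  nb #.##.: next=.  (t=0,i=5, bit22=0)
  nb #.#.#: next=#  (t=3,i=5, bit21=1)
  nb #.#..: next=.  (t=0,i=0, bit20=0)
  nb #..##: next=#  (t=5,i=14, bit19=1)
  nb #..#.: next=#  (t=0,i=2, bit18=1)
  nb #...#: next=#  (t=4,i=0, bit17=1)
  nb #....: next=.  (t=1,i=8, bit16=0)
  nb .####: next=#  (t=1,i=2, bit15=1)
  nb .###.: next=.  (t=0,i=9, bit14=0)
  nb .##.#: next=#  (t=0,i=6, bit13=1)
  nb .##..: next=#  (t=3,i=8, bit12=1)
  nb .#.##: next=#  (t=0,i=4, bit11=1)
  nb .#.#.: next=.  (t=3,i=4, bit10=0)
  nb .#..#: next=#  (t=0,i=1, bit9=1)
  nb .#...: next=#  (t=1,i=7, bit8=1)
  nb ..###: next=#  (t=1,i=1, bit7=1)
  nb ..##.: next=.  (t=4,i=2, bit6=0)
  nb ..#.#: next=#  (t=0,i=3, bit5=1)
  nb ..#..: next=#  (t=2,i=7, bit4=1)
  nb ...##: next=#  (t=1,i=0, bit3=1)
  nb ...#.: next=.  (t=2,i=6, bit2=0)
  nb ....#: next=#  (t=1,i=15, bit1=1)
  nb .....: next=.  (t=1,i=9, bit0=0)
  bits 10000001001011101011101110111010 = 2167323578

2167323578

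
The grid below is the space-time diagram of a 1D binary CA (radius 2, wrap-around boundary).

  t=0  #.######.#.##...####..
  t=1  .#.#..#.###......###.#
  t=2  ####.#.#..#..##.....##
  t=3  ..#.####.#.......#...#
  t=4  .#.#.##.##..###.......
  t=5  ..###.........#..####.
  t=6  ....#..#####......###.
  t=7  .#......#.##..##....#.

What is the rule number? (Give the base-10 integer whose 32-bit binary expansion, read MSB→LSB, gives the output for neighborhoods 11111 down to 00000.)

  nb #####: next=.  (t=0,i=4, bit31=0)
  nb ####.: next=#  (t=0,i=6, bit30=1)
  nb ###.#: next=.  (t=0,i=7, bit29=0)
  nb ###..: next=#  (t=0,i=19, bit28=1)
  nb ##.##: next=.  (t=4,i=7, bit27=0)
  nb ##.#.: next=#  (t=0,i=8, bit26=1)
  nb ##..#: next=.  (t=0,i=20, bit25=0)
  nb ##...: next=.  (t=0,i=13, bit24=0)
  nb #.###: next=.  (t=0,i=2, bit23=0)
  nb #.##.: next=.  (t=0,i=11, bit22=0)
  nb #.#.#: next=#  (t=0,i=9, bit21=1)
  nb #.#..: next=#  (t=1,i=3, bit20=1)
  nb #..##: next=.  (t=2,i=12, bit19=0)
  nb #..#.: next=#  (t=0,i=21, bit18=1)
  nb #...#: next=.  (t=0,i=14, bit17=0)
  nb #....: next=.  (t=1,i=12, bit16=0)
  nb .####: next=#  (t=0,i=3, bit15=1)
  nb .###.: next=.  (t=1,i=9, bit14=0)
  nb .##.#: next=.  (t=4,i=6, bit13=0)
  nb .##..: next=.  (t=0,i=12, bit12=0)
  nb .#.##: next=#  (t=0,i=1, bit11=1)
  nb .#.#.: next=#  (t=1,i=0, bit10=1)
  nb .#..#: next=.  (t=1,i=4, bit9=0)
  nb .#...: next=.  (t=3,i=10, bit8=0)
  nb ..###: next=.  (t=0,i=16, bit7=0)
  nb ..##.: next=.  (t=2,i=13, bit6=0)
  nb ..#.#: next=.  (t=0,i=0, bit5=0)
  nb ..#..: next=.  (t=2,i=10, bit4=0)
  nb ...##: next=.  (t=0,i=15, bit3=0)
  nb ...#.: next=.  (t=3,i=16, bit2=0)
  nb ....#: next=.  (t=1,i=15, bit1=0)
  nb .....: next=#  (t=1,i=13, bit0=1)
  bits 01010100001101001000110000000001 = 1412729857

1412729857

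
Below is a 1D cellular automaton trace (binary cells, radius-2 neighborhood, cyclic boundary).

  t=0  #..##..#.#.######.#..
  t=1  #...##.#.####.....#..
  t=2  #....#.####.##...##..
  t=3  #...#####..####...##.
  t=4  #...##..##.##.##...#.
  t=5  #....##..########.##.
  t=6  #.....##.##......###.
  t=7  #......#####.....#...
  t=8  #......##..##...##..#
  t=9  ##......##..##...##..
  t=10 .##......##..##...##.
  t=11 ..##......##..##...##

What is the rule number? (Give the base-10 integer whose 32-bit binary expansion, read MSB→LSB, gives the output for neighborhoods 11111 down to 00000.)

  [31] ##### => .  t=0,i=13
  [30] ####. => .  t=0,i=15
  [29] ###.# => .  t=0,i=16
  [28] ###.. => #  t=1,i=12
  [27] ##.## => #  t=2,i=11
  [26] ##.#. => .  t=0,i=17
  [25] ##..# => #  t=0,i=5
  [24] ##... => #  t=1,i=13
  [23] #.### => #  t=0,i=11
  [22] #.##. => #  t=2,i=12
  [21] #.#.# => #  t=0,i=9
  [20] #.#.. => #  t=0,i=18
  [19] #..## => .  t=0,i=2
  [18] #..#. => .  t=0,i=6
  [17] #...# => .  t=1,i=2
  [16] #.... => .  t=1,i=14
  [15] .#### => #  t=0,i=12
  [14] .###. => .  t=6,i=18
  [13] .##.# => #  t=1,i=5
  [12] .##.. => #  t=0,i=4
  [11] .#.## => #  t=0,i=10
  [10] .#.#. => .  t=0,i=8
  [9] .#..# => .  t=0,i=1
  [8] .#... => .  t=1,i=1
  [7] ..### => #  t=3,i=4
  [6] ..##. => .  t=0,i=3
  [5] ..#.# => #  t=0,i=7
  [4] ..#.. => #  t=0,i=0
  [3] ...## => .  t=1,i=3
  [2] ...#. => #  t=1,i=17
  [1] ....# => .  t=1,i=16
  [0] ..... => .  t=1,i=15
  bits 00011011111100001011100010110100 = 468760756

468760756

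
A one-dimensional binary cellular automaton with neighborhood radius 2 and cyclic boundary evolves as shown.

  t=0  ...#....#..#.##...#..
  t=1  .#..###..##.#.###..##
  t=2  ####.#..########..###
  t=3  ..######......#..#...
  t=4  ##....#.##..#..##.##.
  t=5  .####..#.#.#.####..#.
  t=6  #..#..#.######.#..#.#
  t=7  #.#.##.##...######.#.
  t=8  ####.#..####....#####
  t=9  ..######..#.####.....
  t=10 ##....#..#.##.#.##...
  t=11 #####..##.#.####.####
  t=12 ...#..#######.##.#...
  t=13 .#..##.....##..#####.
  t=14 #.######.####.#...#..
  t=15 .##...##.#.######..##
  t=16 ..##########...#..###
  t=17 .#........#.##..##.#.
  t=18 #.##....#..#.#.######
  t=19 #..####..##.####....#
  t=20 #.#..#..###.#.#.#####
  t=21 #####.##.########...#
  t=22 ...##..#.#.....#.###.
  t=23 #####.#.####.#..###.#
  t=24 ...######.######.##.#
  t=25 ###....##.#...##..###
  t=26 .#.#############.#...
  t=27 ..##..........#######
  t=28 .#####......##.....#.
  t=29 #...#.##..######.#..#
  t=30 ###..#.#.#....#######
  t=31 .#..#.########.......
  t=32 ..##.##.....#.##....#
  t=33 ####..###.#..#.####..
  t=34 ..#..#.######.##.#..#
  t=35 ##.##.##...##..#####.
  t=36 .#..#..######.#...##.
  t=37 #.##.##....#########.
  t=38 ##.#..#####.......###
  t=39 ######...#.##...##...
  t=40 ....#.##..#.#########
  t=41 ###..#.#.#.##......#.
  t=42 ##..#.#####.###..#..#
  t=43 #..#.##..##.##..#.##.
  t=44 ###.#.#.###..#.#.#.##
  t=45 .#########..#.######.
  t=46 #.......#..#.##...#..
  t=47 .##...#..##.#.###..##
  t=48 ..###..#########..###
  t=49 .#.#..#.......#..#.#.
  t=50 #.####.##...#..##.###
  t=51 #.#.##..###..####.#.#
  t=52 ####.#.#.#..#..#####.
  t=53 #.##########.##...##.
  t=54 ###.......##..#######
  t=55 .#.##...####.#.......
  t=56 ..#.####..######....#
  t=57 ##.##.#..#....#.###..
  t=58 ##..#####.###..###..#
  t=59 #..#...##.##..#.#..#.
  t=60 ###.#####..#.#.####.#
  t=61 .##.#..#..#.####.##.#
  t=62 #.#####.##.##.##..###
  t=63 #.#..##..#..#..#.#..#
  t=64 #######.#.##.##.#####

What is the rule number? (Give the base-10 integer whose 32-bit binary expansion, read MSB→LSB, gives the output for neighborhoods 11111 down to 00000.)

  [31] ##### => .  t=2,i=0
  [30] ####. => #  t=2,i=2
  [29] ###.# => #  t=2,i=3
  [28] ###.. => .  t=1,i=6
  [27] ##.## => .  t=4,i=17
  [26] ##.#. => #  t=1,i=0
  [25] ##..# => .  t=1,i=7
  [24] ##... => #  t=0,i=15
  [23] #.### => #  t=1,i=14
  [22] #.##. => .  t=0,i=13
  [21] #.#.# => #  t=1,i=12
  [20] #.#.. => #  t=1,i=1
  [19] #..## => #  t=1,i=3
  [18] #..#. => #  t=0,i=10
  [17] #...# => #  t=0,i=16
  [16] #.... => #  t=0,i=5
  [15] .#### => .  t=2,i=9
  [14] .###. => #  t=1,i=5
  [13] .##.# => #  t=1,i=10
  [12] .##.. => #  t=0,i=14
  [11] .#.## => #  t=0,i=12
  [10] .#.#. => #  t=5,i=8
  [9] .#..# => #  t=0,i=9
  [8] .#... => #  t=0,i=4
  [7] ..### => .  t=1,i=4
  [6] ..##. => #  t=1,i=9
  [5] ..#.# => .  t=0,i=11
  [4] ..#.. => .  t=0,i=3
  [3] ...## => #  t=3,i=1
  [2] ...#. => .  t=0,i=2
  [1] ....# => #  t=0,i=1
  [0] ..... => .  t=0,i=0
  bits 01100101101111110111111101001010 = 1707048778

1707048778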